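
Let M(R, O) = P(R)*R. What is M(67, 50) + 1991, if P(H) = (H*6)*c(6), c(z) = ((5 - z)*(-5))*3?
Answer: 406001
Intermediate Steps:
c(z) = -75 + 15*z (c(z) = (-25 + 5*z)*3 = -75 + 15*z)
P(H) = 90*H (P(H) = (H*6)*(-75 + 15*6) = (6*H)*(-75 + 90) = (6*H)*15 = 90*H)
M(R, O) = 90*R² (M(R, O) = (90*R)*R = 90*R²)
M(67, 50) + 1991 = 90*67² + 1991 = 90*4489 + 1991 = 404010 + 1991 = 406001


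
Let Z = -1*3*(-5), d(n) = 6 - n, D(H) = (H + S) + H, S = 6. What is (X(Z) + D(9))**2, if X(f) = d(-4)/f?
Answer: 5476/9 ≈ 608.44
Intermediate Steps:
D(H) = 6 + 2*H (D(H) = (H + 6) + H = (6 + H) + H = 6 + 2*H)
Z = 15 (Z = -3*(-5) = 15)
X(f) = 10/f (X(f) = (6 - 1*(-4))/f = (6 + 4)/f = 10/f)
(X(Z) + D(9))**2 = (10/15 + (6 + 2*9))**2 = (10*(1/15) + (6 + 18))**2 = (2/3 + 24)**2 = (74/3)**2 = 5476/9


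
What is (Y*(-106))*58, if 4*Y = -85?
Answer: 130645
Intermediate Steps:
Y = -85/4 (Y = (1/4)*(-85) = -85/4 ≈ -21.250)
(Y*(-106))*58 = -85/4*(-106)*58 = (4505/2)*58 = 130645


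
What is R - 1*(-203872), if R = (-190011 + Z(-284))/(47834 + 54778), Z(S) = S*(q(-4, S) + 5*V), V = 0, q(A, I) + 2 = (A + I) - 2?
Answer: 1230565093/6036 ≈ 2.0387e+5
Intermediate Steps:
q(A, I) = -4 + A + I (q(A, I) = -2 + ((A + I) - 2) = -2 + (-2 + A + I) = -4 + A + I)
Z(S) = S*(-8 + S) (Z(S) = S*((-4 - 4 + S) + 5*0) = S*((-8 + S) + 0) = S*(-8 + S))
R = -6299/6036 (R = (-190011 - 284*(-8 - 284))/(47834 + 54778) = (-190011 - 284*(-292))/102612 = (-190011 + 82928)*(1/102612) = -107083*1/102612 = -6299/6036 ≈ -1.0436)
R - 1*(-203872) = -6299/6036 - 1*(-203872) = -6299/6036 + 203872 = 1230565093/6036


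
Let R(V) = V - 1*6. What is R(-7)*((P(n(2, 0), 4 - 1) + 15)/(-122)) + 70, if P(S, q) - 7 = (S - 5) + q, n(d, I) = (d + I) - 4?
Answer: 4387/61 ≈ 71.918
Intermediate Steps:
R(V) = -6 + V (R(V) = V - 6 = -6 + V)
n(d, I) = -4 + I + d (n(d, I) = (I + d) - 4 = -4 + I + d)
P(S, q) = 2 + S + q (P(S, q) = 7 + ((S - 5) + q) = 7 + ((-5 + S) + q) = 7 + (-5 + S + q) = 2 + S + q)
R(-7)*((P(n(2, 0), 4 - 1) + 15)/(-122)) + 70 = (-6 - 7)*(((2 + (-4 + 0 + 2) + (4 - 1)) + 15)/(-122)) + 70 = -13*((2 - 2 + 3) + 15)*(-1)/122 + 70 = -13*(3 + 15)*(-1)/122 + 70 = -234*(-1)/122 + 70 = -13*(-9/61) + 70 = 117/61 + 70 = 4387/61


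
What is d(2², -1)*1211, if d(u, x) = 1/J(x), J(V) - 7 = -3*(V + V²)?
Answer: 173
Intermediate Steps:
J(V) = 7 - 3*V - 3*V² (J(V) = 7 - 3*(V + V²) = 7 + (-3*V - 3*V²) = 7 - 3*V - 3*V²)
d(u, x) = 1/(7 - 3*x - 3*x²)
d(2², -1)*1211 = -1/(-7 + 3*(-1) + 3*(-1)²)*1211 = -1/(-7 - 3 + 3*1)*1211 = -1/(-7 - 3 + 3)*1211 = -1/(-7)*1211 = -1*(-⅐)*1211 = (⅐)*1211 = 173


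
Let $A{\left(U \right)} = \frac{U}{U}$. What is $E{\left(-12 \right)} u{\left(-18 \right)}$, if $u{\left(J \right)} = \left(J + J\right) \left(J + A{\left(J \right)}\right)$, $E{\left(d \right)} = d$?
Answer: $-7344$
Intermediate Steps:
$A{\left(U \right)} = 1$
$u{\left(J \right)} = 2 J \left(1 + J\right)$ ($u{\left(J \right)} = \left(J + J\right) \left(J + 1\right) = 2 J \left(1 + J\right)$)
$E{\left(-12 \right)} u{\left(-18 \right)} = - 12 \cdot 2 \left(-18\right) \left(1 - 18\right) = - 12 \cdot 2 \left(-18\right) \left(-17\right) = \left(-12\right) 612 = -7344$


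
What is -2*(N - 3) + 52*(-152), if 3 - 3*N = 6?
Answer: -7896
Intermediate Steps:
N = -1 (N = 1 - ⅓*6 = 1 - 2 = -1)
-2*(N - 3) + 52*(-152) = -2*(-1 - 3) + 52*(-152) = -2*(-4) - 7904 = 8 - 7904 = -7896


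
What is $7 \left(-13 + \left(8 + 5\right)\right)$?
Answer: $0$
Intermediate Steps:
$7 \left(-13 + \left(8 + 5\right)\right) = 7 \left(-13 + 13\right) = 7 \cdot 0 = 0$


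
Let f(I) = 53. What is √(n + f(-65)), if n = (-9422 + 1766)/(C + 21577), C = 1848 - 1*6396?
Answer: √15238928549/17029 ≈ 7.2492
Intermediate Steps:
C = -4548 (C = 1848 - 6396 = -4548)
n = -7656/17029 (n = (-9422 + 1766)/(-4548 + 21577) = -7656/17029 ≈ -0.44959)
√(n + f(-65)) = √(-7656/17029 + 53) = √(894881/17029) = √15238928549/17029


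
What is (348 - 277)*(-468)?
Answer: -33228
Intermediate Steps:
(348 - 277)*(-468) = 71*(-468) = -33228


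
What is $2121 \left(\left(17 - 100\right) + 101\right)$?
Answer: $38178$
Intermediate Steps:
$2121 \left(\left(17 - 100\right) + 101\right) = 2121 \left(-83 + 101\right) = 2121 \cdot 18 = 38178$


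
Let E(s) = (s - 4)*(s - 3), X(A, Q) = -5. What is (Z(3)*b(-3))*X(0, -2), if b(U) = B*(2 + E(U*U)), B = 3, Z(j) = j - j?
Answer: 0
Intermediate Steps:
Z(j) = 0
E(s) = (-4 + s)*(-3 + s)
b(U) = 42 - 21*U**2 + 3*U**4 (b(U) = 3*(2 + (12 + (U*U)**2 - 7*U*U)) = 3*(2 + (12 + (U**2)**2 - 7*U**2)) = 3*(2 + (12 + U**4 - 7*U**2)) = 3*(14 + U**4 - 7*U**2) = 42 - 21*U**2 + 3*U**4)
(Z(3)*b(-3))*X(0, -2) = (0*(42 - 21*(-3)**2 + 3*(-3)**4))*(-5) = (0*(42 - 21*9 + 3*81))*(-5) = (0*(42 - 189 + 243))*(-5) = (0*96)*(-5) = 0*(-5) = 0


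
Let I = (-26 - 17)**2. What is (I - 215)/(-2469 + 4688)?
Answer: 1634/2219 ≈ 0.73637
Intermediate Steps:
I = 1849 (I = (-43)**2 = 1849)
(I - 215)/(-2469 + 4688) = (1849 - 215)/(-2469 + 4688) = 1634/2219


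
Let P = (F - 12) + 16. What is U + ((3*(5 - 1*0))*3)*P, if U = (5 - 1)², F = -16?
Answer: -524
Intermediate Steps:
P = -12 (P = (-16 - 12) + 16 = -28 + 16 = -12)
U = 16 (U = 4² = 16)
U + ((3*(5 - 1*0))*3)*P = 16 + ((3*(5 - 1*0))*3)*(-12) = 16 + ((3*(5 + 0))*3)*(-12) = 16 + ((3*5)*3)*(-12) = 16 + (15*3)*(-12) = 16 + 45*(-12) = 16 - 540 = -524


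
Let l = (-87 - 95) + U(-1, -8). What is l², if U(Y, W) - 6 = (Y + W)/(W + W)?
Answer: 7879249/256 ≈ 30778.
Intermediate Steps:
U(Y, W) = 6 + (W + Y)/(2*W) (U(Y, W) = 6 + (Y + W)/(W + W) = 6 + (W + Y)/((2*W)) = 6 + (W + Y)*(1/(2*W)) = 6 + (W + Y)/(2*W))
l = -2807/16 (l = (-87 - 95) + (½)*(-1 + 13*(-8))/(-8) = -182 + (½)*(-⅛)*(-1 - 104) = -182 + (½)*(-⅛)*(-105) = -182 + 105/16 = -2807/16 ≈ -175.44)
l² = (-2807/16)² = 7879249/256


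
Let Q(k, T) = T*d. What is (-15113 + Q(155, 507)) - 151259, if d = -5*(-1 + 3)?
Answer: -171442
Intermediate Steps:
d = -10 (d = -5*2 = -10)
Q(k, T) = -10*T (Q(k, T) = T*(-10) = -10*T)
(-15113 + Q(155, 507)) - 151259 = (-15113 - 10*507) - 151259 = (-15113 - 5070) - 151259 = -20183 - 151259 = -171442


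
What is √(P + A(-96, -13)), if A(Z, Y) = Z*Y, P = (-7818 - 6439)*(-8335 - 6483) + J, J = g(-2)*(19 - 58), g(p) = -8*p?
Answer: 5*√8450434 ≈ 14535.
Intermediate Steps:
J = -624 (J = (-8*(-2))*(19 - 58) = 16*(-39) = -624)
P = 211259602 (P = (-7818 - 6439)*(-8335 - 6483) - 624 = -14257*(-14818) - 624 = 211260226 - 624 = 211259602)
A(Z, Y) = Y*Z
√(P + A(-96, -13)) = √(211259602 - 13*(-96)) = √(211259602 + 1248) = √211260850 = 5*√8450434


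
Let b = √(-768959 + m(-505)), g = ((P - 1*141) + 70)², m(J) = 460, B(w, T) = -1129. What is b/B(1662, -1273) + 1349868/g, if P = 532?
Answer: 1349868/212521 - I*√768499/1129 ≈ 6.3517 - 0.77647*I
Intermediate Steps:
g = 212521 (g = ((532 - 1*141) + 70)² = ((532 - 141) + 70)² = (391 + 70)² = 461² = 212521)
b = I*√768499 (b = √(-768959 + 460) = √(-768499) = I*√768499 ≈ 876.64*I)
b/B(1662, -1273) + 1349868/g = (I*√768499)/(-1129) + 1349868/212521 = (I*√768499)*(-1/1129) + 1349868*(1/212521) = -I*√768499/1129 + 1349868/212521 = 1349868/212521 - I*√768499/1129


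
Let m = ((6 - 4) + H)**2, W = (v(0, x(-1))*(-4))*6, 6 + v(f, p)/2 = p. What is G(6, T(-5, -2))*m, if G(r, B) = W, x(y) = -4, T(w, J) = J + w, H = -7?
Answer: 12000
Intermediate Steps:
v(f, p) = -12 + 2*p
W = 480 (W = ((-12 + 2*(-4))*(-4))*6 = ((-12 - 8)*(-4))*6 = -20*(-4)*6 = 80*6 = 480)
G(r, B) = 480
m = 25 (m = ((6 - 4) - 7)**2 = (2 - 7)**2 = (-5)**2 = 25)
G(6, T(-5, -2))*m = 480*25 = 12000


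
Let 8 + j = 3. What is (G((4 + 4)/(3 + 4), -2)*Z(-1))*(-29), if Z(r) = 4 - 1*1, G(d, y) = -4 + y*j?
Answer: -522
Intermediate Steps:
j = -5 (j = -8 + 3 = -5)
G(d, y) = -4 - 5*y (G(d, y) = -4 + y*(-5) = -4 - 5*y)
Z(r) = 3 (Z(r) = 4 - 1 = 3)
(G((4 + 4)/(3 + 4), -2)*Z(-1))*(-29) = ((-4 - 5*(-2))*3)*(-29) = ((-4 + 10)*3)*(-29) = (6*3)*(-29) = 18*(-29) = -522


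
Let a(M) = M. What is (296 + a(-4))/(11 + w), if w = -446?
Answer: -292/435 ≈ -0.67126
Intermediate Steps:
(296 + a(-4))/(11 + w) = (296 - 4)/(11 - 446) = 292/(-435) = 292*(-1/435) = -292/435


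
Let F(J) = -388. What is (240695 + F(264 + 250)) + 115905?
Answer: 356212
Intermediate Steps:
(240695 + F(264 + 250)) + 115905 = (240695 - 388) + 115905 = 240307 + 115905 = 356212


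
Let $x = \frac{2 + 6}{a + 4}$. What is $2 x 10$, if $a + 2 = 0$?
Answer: $80$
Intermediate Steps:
$a = -2$ ($a = -2 + 0 = -2$)
$x = 4$ ($x = \frac{2 + 6}{-2 + 4} = \frac{8}{2} = 8 \cdot \frac{1}{2} = 4$)
$2 x 10 = 2 \cdot 4 \cdot 10 = 8 \cdot 10 = 80$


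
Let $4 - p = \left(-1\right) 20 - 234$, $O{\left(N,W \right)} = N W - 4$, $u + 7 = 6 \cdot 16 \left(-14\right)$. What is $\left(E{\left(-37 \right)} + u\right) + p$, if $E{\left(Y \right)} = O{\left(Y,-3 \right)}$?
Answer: $-986$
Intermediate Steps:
$u = -1351$ ($u = -7 + 6 \cdot 16 \left(-14\right) = -7 + 96 \left(-14\right) = -7 - 1344 = -1351$)
$O{\left(N,W \right)} = -4 + N W$
$E{\left(Y \right)} = -4 - 3 Y$ ($E{\left(Y \right)} = -4 + Y \left(-3\right) = -4 - 3 Y$)
$p = 258$ ($p = 4 - \left(\left(-1\right) 20 - 234\right) = 4 - \left(-20 - 234\right) = 4 - -254 = 4 + 254 = 258$)
$\left(E{\left(-37 \right)} + u\right) + p = \left(\left(-4 - -111\right) - 1351\right) + 258 = \left(\left(-4 + 111\right) - 1351\right) + 258 = \left(107 - 1351\right) + 258 = -1244 + 258 = -986$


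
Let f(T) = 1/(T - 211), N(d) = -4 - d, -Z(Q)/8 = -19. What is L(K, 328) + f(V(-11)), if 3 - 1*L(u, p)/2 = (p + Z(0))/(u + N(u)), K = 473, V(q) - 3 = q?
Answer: 53873/219 ≈ 246.00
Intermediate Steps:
Z(Q) = 152 (Z(Q) = -8*(-19) = 152)
V(q) = 3 + q
L(u, p) = 82 + p/2 (L(u, p) = 6 - 2*(p + 152)/(u + (-4 - u)) = 6 - 2*(152 + p)/(-4) = 6 - 2*(152 + p)*(-1)/4 = 6 - 2*(-38 - p/4) = 6 + (76 + p/2) = 82 + p/2)
f(T) = 1/(-211 + T)
L(K, 328) + f(V(-11)) = (82 + (½)*328) + 1/(-211 + (3 - 11)) = (82 + 164) + 1/(-211 - 8) = 246 + 1/(-219) = 246 - 1/219 = 53873/219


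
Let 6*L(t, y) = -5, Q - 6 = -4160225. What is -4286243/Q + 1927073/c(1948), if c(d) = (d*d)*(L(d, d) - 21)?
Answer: 1041307899311255/1034035379051528 ≈ 1.0070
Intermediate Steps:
Q = -4160219 (Q = 6 - 4160225 = -4160219)
L(t, y) = -⅚ (L(t, y) = (⅙)*(-5) = -⅚)
c(d) = -131*d²/6 (c(d) = (d*d)*(-⅚ - 21) = d²*(-131/6) = -131*d²/6)
-4286243/Q + 1927073/c(1948) = -4286243/(-4160219) + 1927073/((-131/6*1948²)) = -4286243*(-1/4160219) + 1927073/((-131/6*3794704)) = 4286243/4160219 + 1927073/(-248553112/3) = 4286243/4160219 + 1927073*(-3/248553112) = 4286243/4160219 - 5781219/248553112 = 1041307899311255/1034035379051528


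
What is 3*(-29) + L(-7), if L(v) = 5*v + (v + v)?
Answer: -136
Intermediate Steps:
L(v) = 7*v (L(v) = 5*v + 2*v = 7*v)
3*(-29) + L(-7) = 3*(-29) + 7*(-7) = -87 - 49 = -136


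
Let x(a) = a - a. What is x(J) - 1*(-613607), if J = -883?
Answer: 613607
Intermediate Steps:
x(a) = 0
x(J) - 1*(-613607) = 0 - 1*(-613607) = 0 + 613607 = 613607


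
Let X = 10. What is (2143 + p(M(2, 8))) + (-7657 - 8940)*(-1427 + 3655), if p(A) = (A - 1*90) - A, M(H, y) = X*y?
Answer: -36976063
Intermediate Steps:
M(H, y) = 10*y
p(A) = -90 (p(A) = (A - 90) - A = (-90 + A) - A = -90)
(2143 + p(M(2, 8))) + (-7657 - 8940)*(-1427 + 3655) = (2143 - 90) + (-7657 - 8940)*(-1427 + 3655) = 2053 - 16597*2228 = 2053 - 36978116 = -36976063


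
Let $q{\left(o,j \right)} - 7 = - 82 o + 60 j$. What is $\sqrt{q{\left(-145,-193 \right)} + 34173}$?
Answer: $\sqrt{34490} \approx 185.71$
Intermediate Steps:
$q{\left(o,j \right)} = 7 - 82 o + 60 j$ ($q{\left(o,j \right)} = 7 + \left(- 82 o + 60 j\right) = 7 - 82 o + 60 j$)
$\sqrt{q{\left(-145,-193 \right)} + 34173} = \sqrt{\left(7 - -11890 + 60 \left(-193\right)\right) + 34173} = \sqrt{\left(7 + 11890 - 11580\right) + 34173} = \sqrt{317 + 34173} = \sqrt{34490}$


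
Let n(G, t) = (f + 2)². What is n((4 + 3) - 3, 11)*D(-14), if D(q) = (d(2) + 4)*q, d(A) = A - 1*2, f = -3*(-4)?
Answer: -10976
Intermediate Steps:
f = 12
d(A) = -2 + A (d(A) = A - 2 = -2 + A)
D(q) = 4*q (D(q) = ((-2 + 2) + 4)*q = (0 + 4)*q = 4*q)
n(G, t) = 196 (n(G, t) = (12 + 2)² = 14² = 196)
n((4 + 3) - 3, 11)*D(-14) = 196*(4*(-14)) = 196*(-56) = -10976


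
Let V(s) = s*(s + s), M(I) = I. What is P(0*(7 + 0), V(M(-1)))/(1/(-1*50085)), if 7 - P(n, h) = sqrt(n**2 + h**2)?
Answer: -250425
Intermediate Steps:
V(s) = 2*s**2 (V(s) = s*(2*s) = 2*s**2)
P(n, h) = 7 - sqrt(h**2 + n**2) (P(n, h) = 7 - sqrt(n**2 + h**2) = 7 - sqrt(h**2 + n**2))
P(0*(7 + 0), V(M(-1)))/(1/(-1*50085)) = (7 - sqrt((2*(-1)**2)**2 + (0*(7 + 0))**2))/(1/(-1*50085)) = (7 - sqrt((2*1)**2 + (0*7)**2))/(1/(-50085)) = (7 - sqrt(2**2 + 0**2))/(-1/50085) = (7 - sqrt(4 + 0))*(-50085) = (7 - sqrt(4))*(-50085) = (7 - 1*2)*(-50085) = (7 - 2)*(-50085) = 5*(-50085) = -250425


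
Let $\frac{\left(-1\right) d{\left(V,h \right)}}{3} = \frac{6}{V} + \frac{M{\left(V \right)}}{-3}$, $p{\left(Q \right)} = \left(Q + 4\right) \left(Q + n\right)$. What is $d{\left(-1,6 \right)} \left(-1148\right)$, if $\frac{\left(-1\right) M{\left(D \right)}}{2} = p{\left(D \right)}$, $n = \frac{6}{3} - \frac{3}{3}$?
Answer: $-20664$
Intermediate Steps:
$n = 1$ ($n = 6 \cdot \frac{1}{3} - 1 = 2 - 1 = 1$)
$p{\left(Q \right)} = \left(1 + Q\right) \left(4 + Q\right)$ ($p{\left(Q \right)} = \left(Q + 4\right) \left(Q + 1\right) = \left(4 + Q\right) \left(1 + Q\right) = \left(1 + Q\right) \left(4 + Q\right)$)
$M{\left(D \right)} = -8 - 10 D - 2 D^{2}$ ($M{\left(D \right)} = - 2 \left(4 + D^{2} + 5 D\right) = -8 - 10 D - 2 D^{2}$)
$d{\left(V,h \right)} = -8 - \frac{18}{V} - 10 V - 2 V^{2}$ ($d{\left(V,h \right)} = - 3 \left(\frac{6}{V} + \frac{-8 - 10 V - 2 V^{2}}{-3}\right) = - 3 \left(\frac{6}{V} + \left(-8 - 10 V - 2 V^{2}\right) \left(- \frac{1}{3}\right)\right) = - 3 \left(\frac{6}{V} + \left(\frac{8}{3} + \frac{2 V^{2}}{3} + \frac{10 V}{3}\right)\right) = - 3 \left(\frac{8}{3} + \frac{6}{V} + \frac{2 V^{2}}{3} + \frac{10 V}{3}\right) = -8 - \frac{18}{V} - 10 V - 2 V^{2}$)
$d{\left(-1,6 \right)} \left(-1148\right) = \left(-8 - \frac{18}{-1} - -10 - 2 \left(-1\right)^{2}\right) \left(-1148\right) = \left(-8 - -18 + 10 - 2\right) \left(-1148\right) = \left(-8 + 18 + 10 - 2\right) \left(-1148\right) = 18 \left(-1148\right) = -20664$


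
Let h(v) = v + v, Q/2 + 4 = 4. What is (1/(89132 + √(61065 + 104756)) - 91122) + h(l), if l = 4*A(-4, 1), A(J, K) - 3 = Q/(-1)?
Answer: -723714177848962/7944347603 - √165821/7944347603 ≈ -91098.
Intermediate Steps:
Q = 0 (Q = -8 + 2*4 = -8 + 8 = 0)
A(J, K) = 3 (A(J, K) = 3 + 0/(-1) = 3 + 0*(-1) = 3 + 0 = 3)
l = 12 (l = 4*3 = 12)
h(v) = 2*v
(1/(89132 + √(61065 + 104756)) - 91122) + h(l) = (1/(89132 + √(61065 + 104756)) - 91122) + 2*12 = (1/(89132 + √165821) - 91122) + 24 = (-91122 + 1/(89132 + √165821)) + 24 = -91098 + 1/(89132 + √165821)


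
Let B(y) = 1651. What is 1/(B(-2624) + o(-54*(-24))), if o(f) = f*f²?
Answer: 1/2176783987 ≈ 4.5939e-10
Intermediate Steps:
o(f) = f³
1/(B(-2624) + o(-54*(-24))) = 1/(1651 + (-54*(-24))³) = 1/(1651 + 1296³) = 1/(1651 + 2176782336) = 1/2176783987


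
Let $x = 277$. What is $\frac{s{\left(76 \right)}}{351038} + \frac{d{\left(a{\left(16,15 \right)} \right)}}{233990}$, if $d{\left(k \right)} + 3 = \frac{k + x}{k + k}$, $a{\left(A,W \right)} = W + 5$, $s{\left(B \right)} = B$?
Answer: $\frac{386731663}{1642787632400} \approx 0.00023541$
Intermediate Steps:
$a{\left(A,W \right)} = 5 + W$
$d{\left(k \right)} = -3 + \frac{277 + k}{2 k}$ ($d{\left(k \right)} = -3 + \frac{k + 277}{k + k} = -3 + \frac{277 + k}{2 k}$)
$\frac{s{\left(76 \right)}}{351038} + \frac{d{\left(a{\left(16,15 \right)} \right)}}{233990} = \frac{76}{351038} + \frac{\frac{1}{2} \frac{1}{5 + 15} \left(277 - 5 \left(5 + 15\right)\right)}{233990} = 76 \cdot \frac{1}{351038} + \frac{277 - 100}{2 \cdot 20} \cdot \frac{1}{233990} = \frac{38}{175519} + \frac{1}{2} \cdot \frac{1}{20} \left(277 - 100\right) \frac{1}{233990} = \frac{38}{175519} + \frac{1}{2} \cdot \frac{1}{20} \cdot 177 \cdot \frac{1}{233990} = \frac{38}{175519} + \frac{177}{40} \cdot \frac{1}{233990} = \frac{38}{175519} + \frac{177}{9359600} = \frac{386731663}{1642787632400}$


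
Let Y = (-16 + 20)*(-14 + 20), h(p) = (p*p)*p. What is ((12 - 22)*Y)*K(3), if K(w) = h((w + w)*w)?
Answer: -1399680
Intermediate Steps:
h(p) = p**3 (h(p) = p**2*p = p**3)
Y = 24 (Y = 4*6 = 24)
K(w) = 8*w**6 (K(w) = ((w + w)*w)**3 = ((2*w)*w)**3 = (2*w**2)**3 = 8*w**6)
((12 - 22)*Y)*K(3) = ((12 - 22)*24)*(8*3**6) = (-10*24)*(8*729) = -240*5832 = -1399680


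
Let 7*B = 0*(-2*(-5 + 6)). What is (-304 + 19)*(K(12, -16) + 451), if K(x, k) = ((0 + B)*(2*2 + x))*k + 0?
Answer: -128535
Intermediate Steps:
B = 0 (B = (0*(-2*(-5 + 6)))/7 = (0*(-2*1))/7 = (0*(-2))/7 = (1/7)*0 = 0)
K(x, k) = 0 (K(x, k) = ((0 + 0)*(2*2 + x))*k + 0 = (0*(4 + x))*k + 0 = 0*k + 0 = 0 + 0 = 0)
(-304 + 19)*(K(12, -16) + 451) = (-304 + 19)*(0 + 451) = -285*451 = -128535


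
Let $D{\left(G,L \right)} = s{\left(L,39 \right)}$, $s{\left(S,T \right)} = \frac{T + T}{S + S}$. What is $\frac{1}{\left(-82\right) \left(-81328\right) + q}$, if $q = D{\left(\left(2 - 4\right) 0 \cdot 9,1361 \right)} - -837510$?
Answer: $\frac{1361}{10216218605} \approx 1.3322 \cdot 10^{-7}$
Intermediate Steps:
$s{\left(S,T \right)} = \frac{T}{S}$ ($s{\left(S,T \right)} = \frac{2 T}{2 S} = 2 T \frac{1}{2 S} = \frac{T}{S}$)
$D{\left(G,L \right)} = \frac{39}{L}$
$q = \frac{1139851149}{1361}$ ($q = \frac{39}{1361} - -837510 = 39 \cdot \frac{1}{1361} + 837510 = \frac{39}{1361} + 837510 = \frac{1139851149}{1361} \approx 8.3751 \cdot 10^{5}$)
$\frac{1}{\left(-82\right) \left(-81328\right) + q} = \frac{1}{\left(-82\right) \left(-81328\right) + \frac{1139851149}{1361}} = \frac{1}{6668896 + \frac{1139851149}{1361}} = \frac{1}{\frac{10216218605}{1361}} = \frac{1361}{10216218605}$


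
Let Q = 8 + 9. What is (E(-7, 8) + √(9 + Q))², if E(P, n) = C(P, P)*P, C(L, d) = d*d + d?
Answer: (294 - √26)² ≈ 83464.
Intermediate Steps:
C(L, d) = d + d² (C(L, d) = d² + d = d + d²)
E(P, n) = P²*(1 + P) (E(P, n) = (P*(1 + P))*P = P²*(1 + P))
Q = 17
(E(-7, 8) + √(9 + Q))² = ((-7)²*(1 - 7) + √(9 + 17))² = (49*(-6) + √26)² = (-294 + √26)²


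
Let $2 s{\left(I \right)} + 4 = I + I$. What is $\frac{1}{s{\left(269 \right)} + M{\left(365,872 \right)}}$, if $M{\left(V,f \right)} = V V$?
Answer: $\frac{1}{133492} \approx 7.4911 \cdot 10^{-6}$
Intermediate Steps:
$M{\left(V,f \right)} = V^{2}$
$s{\left(I \right)} = -2 + I$ ($s{\left(I \right)} = -2 + \frac{I + I}{2} = -2 + \frac{2 I}{2} = -2 + I$)
$\frac{1}{s{\left(269 \right)} + M{\left(365,872 \right)}} = \frac{1}{\left(-2 + 269\right) + 365^{2}} = \frac{1}{267 + 133225} = \frac{1}{133492}$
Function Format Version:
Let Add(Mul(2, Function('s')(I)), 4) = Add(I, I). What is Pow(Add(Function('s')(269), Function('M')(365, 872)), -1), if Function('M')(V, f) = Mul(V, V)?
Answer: Rational(1, 133492) ≈ 7.4911e-6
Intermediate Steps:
Function('M')(V, f) = Pow(V, 2)
Function('s')(I) = Add(-2, I) (Function('s')(I) = Add(-2, Mul(Rational(1, 2), Add(I, I))) = Add(-2, Mul(Rational(1, 2), Mul(2, I))) = Add(-2, I))
Pow(Add(Function('s')(269), Function('M')(365, 872)), -1) = Pow(Add(Add(-2, 269), Pow(365, 2)), -1) = Pow(Add(267, 133225), -1) = Pow(133492, -1) = Rational(1, 133492)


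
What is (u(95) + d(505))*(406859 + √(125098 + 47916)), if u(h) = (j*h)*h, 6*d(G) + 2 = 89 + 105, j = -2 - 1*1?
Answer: -11002687937 - 27043*√173014 ≈ -1.1014e+10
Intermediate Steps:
j = -3 (j = -2 - 1 = -3)
d(G) = 32 (d(G) = -⅓ + (89 + 105)/6 = -⅓ + (⅙)*194 = -⅓ + 97/3 = 32)
u(h) = -3*h² (u(h) = (-3*h)*h = -3*h²)
(u(95) + d(505))*(406859 + √(125098 + 47916)) = (-3*95² + 32)*(406859 + √(125098 + 47916)) = (-3*9025 + 32)*(406859 + √173014) = (-27075 + 32)*(406859 + √173014) = -27043*(406859 + √173014) = -11002687937 - 27043*√173014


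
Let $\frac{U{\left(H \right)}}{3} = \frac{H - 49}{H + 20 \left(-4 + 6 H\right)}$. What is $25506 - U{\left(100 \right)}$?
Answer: $\frac{306581967}{12020} \approx 25506.0$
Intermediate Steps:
$U{\left(H \right)} = \frac{3 \left(-49 + H\right)}{-80 + 121 H}$ ($U{\left(H \right)} = 3 \frac{H - 49}{H + 20 \left(-4 + 6 H\right)} = 3 \frac{-49 + H}{H + \left(-80 + 120 H\right)} = 3 \frac{-49 + H}{-80 + 121 H} = \frac{3 \left(-49 + H\right)}{-80 + 121 H}$)
$25506 - U{\left(100 \right)} = 25506 - \frac{3 \left(-49 + 100\right)}{-80 + 121 \cdot 100} = 25506 - 3 \frac{1}{-80 + 12100} \cdot 51 = 25506 - 3 \cdot \frac{1}{12020} \cdot 51 = 25506 - \frac{153}{12020} = \frac{306581967}{12020}$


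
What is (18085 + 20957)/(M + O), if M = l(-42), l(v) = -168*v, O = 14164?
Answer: 19521/10610 ≈ 1.8399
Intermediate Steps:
M = 7056 (M = -168*(-42) = 7056)
(18085 + 20957)/(M + O) = (18085 + 20957)/(7056 + 14164) = 39042/21220 = 39042*(1/21220) = 19521/10610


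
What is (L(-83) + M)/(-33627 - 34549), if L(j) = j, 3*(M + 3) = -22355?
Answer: 22613/204528 ≈ 0.11056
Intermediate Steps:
M = -22364/3 (M = -3 + (1/3)*(-22355) = -3 - 22355/3 = -22364/3 ≈ -7454.7)
(L(-83) + M)/(-33627 - 34549) = (-83 - 22364/3)/(-33627 - 34549) = -22613/3/(-68176) = -22613/3*(-1/68176) = 22613/204528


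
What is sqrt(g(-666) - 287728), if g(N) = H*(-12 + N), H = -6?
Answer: 2*I*sqrt(70915) ≈ 532.6*I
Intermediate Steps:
g(N) = 72 - 6*N (g(N) = -6*(-12 + N) = 72 - 6*N)
sqrt(g(-666) - 287728) = sqrt((72 - 6*(-666)) - 287728) = sqrt((72 + 3996) - 287728) = sqrt(4068 - 287728) = sqrt(-283660) = 2*I*sqrt(70915)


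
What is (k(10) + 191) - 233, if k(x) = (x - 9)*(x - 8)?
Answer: -40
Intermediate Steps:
k(x) = (-9 + x)*(-8 + x)
(k(10) + 191) - 233 = ((72 + 10² - 17*10) + 191) - 233 = ((72 + 100 - 170) + 191) - 233 = (2 + 191) - 233 = 193 - 233 = -40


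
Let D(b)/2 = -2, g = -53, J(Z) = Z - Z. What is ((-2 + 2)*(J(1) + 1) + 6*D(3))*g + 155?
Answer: 1427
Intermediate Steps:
J(Z) = 0
D(b) = -4 (D(b) = 2*(-2) = -4)
((-2 + 2)*(J(1) + 1) + 6*D(3))*g + 155 = ((-2 + 2)*(0 + 1) + 6*(-4))*(-53) + 155 = (0*1 - 24)*(-53) + 155 = (0 - 24)*(-53) + 155 = -24*(-53) + 155 = 1272 + 155 = 1427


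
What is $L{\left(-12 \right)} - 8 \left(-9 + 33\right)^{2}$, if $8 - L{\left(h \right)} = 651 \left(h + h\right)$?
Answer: $11024$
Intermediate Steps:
$L{\left(h \right)} = 8 - 1302 h$ ($L{\left(h \right)} = 8 - 651 \left(h + h\right) = 8 - 651 \cdot 2 h = 8 - 1302 h$)
$L{\left(-12 \right)} - 8 \left(-9 + 33\right)^{2} = \left(8 - -15624\right) - 8 \left(-9 + 33\right)^{2} = \left(8 + 15624\right) - 8 \cdot 24^{2} = 15632 - 8 \cdot 576 = 15632 - 4608 = 11024$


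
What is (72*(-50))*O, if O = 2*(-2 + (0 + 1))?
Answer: 7200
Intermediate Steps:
O = -2 (O = 2*(-2 + 1) = 2*(-1) = -2)
(72*(-50))*O = (72*(-50))*(-2) = -3600*(-2) = 7200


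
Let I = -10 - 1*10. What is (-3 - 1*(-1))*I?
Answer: 40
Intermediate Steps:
I = -20 (I = -10 - 10 = -20)
(-3 - 1*(-1))*I = (-3 - 1*(-1))*(-20) = (-3 + 1)*(-20) = -2*(-20) = 40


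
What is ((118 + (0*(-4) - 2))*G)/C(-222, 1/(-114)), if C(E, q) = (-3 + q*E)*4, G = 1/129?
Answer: -551/2580 ≈ -0.21357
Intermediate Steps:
G = 1/129 ≈ 0.0077519
C(E, q) = -12 + 4*E*q (C(E, q) = (-3 + E*q)*4 = -12 + 4*E*q)
((118 + (0*(-4) - 2))*G)/C(-222, 1/(-114)) = ((118 + (0*(-4) - 2))*(1/129))/(-12 + 4*(-222)/(-114)) = ((118 + (0 - 2))*(1/129))/(-12 + 4*(-222)*(-1/114)) = ((118 - 2)*(1/129))/(-12 + 148/19) = (116*(1/129))/(-80/19) = (116/129)*(-19/80) = -551/2580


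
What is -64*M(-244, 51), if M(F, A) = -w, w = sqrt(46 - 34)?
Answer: 128*sqrt(3) ≈ 221.70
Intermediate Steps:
w = 2*sqrt(3) (w = sqrt(12) = 2*sqrt(3) ≈ 3.4641)
M(F, A) = -2*sqrt(3)
-64*M(-244, 51) = -(-128)*sqrt(3) = 128*sqrt(3)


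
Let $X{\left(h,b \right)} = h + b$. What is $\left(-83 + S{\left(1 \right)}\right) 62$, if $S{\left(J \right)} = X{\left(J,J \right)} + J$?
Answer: $-4960$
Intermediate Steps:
$X{\left(h,b \right)} = b + h$
$S{\left(J \right)} = 3 J$ ($S{\left(J \right)} = \left(J + J\right) + J = 2 J + J = 3 J$)
$\left(-83 + S{\left(1 \right)}\right) 62 = \left(-83 + 3 \cdot 1\right) 62 = \left(-83 + 3\right) 62 = \left(-80\right) 62 = -4960$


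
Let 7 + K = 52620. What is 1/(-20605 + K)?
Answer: 1/32008 ≈ 3.1242e-5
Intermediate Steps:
K = 52613 (K = -7 + 52620 = 52613)
1/(-20605 + K) = 1/(-20605 + 52613) = 1/32008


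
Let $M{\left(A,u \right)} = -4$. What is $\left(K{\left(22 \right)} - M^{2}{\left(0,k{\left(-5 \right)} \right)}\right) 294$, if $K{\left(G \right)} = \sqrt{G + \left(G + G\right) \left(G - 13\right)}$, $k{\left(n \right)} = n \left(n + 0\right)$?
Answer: $-4704 + 294 \sqrt{418} \approx 1306.8$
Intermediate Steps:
$k{\left(n \right)} = n^{2}$ ($k{\left(n \right)} = n n = n^{2}$)
$K{\left(G \right)} = \sqrt{G + 2 G \left(-13 + G\right)}$
$\left(K{\left(22 \right)} - M^{2}{\left(0,k{\left(-5 \right)} \right)}\right) 294 = \left(\sqrt{22 \left(-25 + 2 \cdot 22\right)} - \left(-4\right)^{2}\right) 294 = \left(\sqrt{22 \left(-25 + 44\right)} - 16\right) 294 = \left(\sqrt{22 \cdot 19} - 16\right) 294 = \left(\sqrt{418} - 16\right) 294 = \left(-16 + \sqrt{418}\right) 294 = -4704 + 294 \sqrt{418}$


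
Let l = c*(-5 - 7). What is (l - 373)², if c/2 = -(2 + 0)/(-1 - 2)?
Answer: 151321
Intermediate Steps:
c = 4/3 (c = 2*(-(2 + 0)/(-1 - 2)) = 2*(-2/(-3)) = 2*(-2*(-1)/3) = 2*(-1*(-⅔)) = 2*(⅔) = 4/3 ≈ 1.3333)
l = -16 (l = 4*(-5 - 7)/3 = (4/3)*(-12) = -16)
(l - 373)² = (-16 - 373)² = (-389)² = 151321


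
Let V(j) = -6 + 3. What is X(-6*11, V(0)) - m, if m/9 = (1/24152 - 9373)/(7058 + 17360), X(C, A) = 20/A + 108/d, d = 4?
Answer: 42086526461/1769230608 ≈ 23.788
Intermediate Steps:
V(j) = -3
X(C, A) = 27 + 20/A (X(C, A) = 20/A + 108/4 = 20/A + 108*(¼) = 20/A + 27 = 27 + 20/A)
m = -2037390255/589743536 (m = 9*((1/24152 - 9373)/(7058 + 17360)) = 9*((1/24152 - 9373)/24418) = 9*(-226376695/24152*1/24418) = 9*(-226376695/589743536) = -2037390255/589743536 ≈ -3.4547)
X(-6*11, V(0)) - m = (27 + 20/(-3)) - 1*(-2037390255/589743536) = (27 + 20*(-⅓)) + 2037390255/589743536 = (27 - 20/3) + 2037390255/589743536 = 61/3 + 2037390255/589743536 = 42086526461/1769230608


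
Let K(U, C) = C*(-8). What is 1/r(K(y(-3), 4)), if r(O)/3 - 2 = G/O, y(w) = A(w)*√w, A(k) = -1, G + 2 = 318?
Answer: -8/189 ≈ -0.042328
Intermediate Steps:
G = 316 (G = -2 + 318 = 316)
y(w) = -√w
K(U, C) = -8*C
r(O) = 6 + 948/O (r(O) = 6 + 3*(316/O) = 6 + 948/O)
1/r(K(y(-3), 4)) = 1/(6 + 948/((-8*4))) = 1/(6 + 948/(-32)) = 1/(6 + 948*(-1/32)) = 1/(6 - 237/8) = 1/(-189/8) = -8/189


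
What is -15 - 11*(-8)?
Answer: 73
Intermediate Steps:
-15 - 11*(-8) = -15 + 88 = 73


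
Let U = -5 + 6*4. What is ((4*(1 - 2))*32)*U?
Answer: -2432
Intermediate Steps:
U = 19 (U = -5 + 24 = 19)
((4*(1 - 2))*32)*U = ((4*(1 - 2))*32)*19 = ((4*(-1))*32)*19 = -4*32*19 = -128*19 = -2432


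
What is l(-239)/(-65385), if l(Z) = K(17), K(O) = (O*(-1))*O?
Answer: 289/65385 ≈ 0.0044200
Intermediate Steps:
K(O) = -O² (K(O) = (-O)*O = -O²)
l(Z) = -289 (l(Z) = -1*17² = -1*289 = -289)
l(-239)/(-65385) = -289/(-65385) = -289*(-1/65385) = 289/65385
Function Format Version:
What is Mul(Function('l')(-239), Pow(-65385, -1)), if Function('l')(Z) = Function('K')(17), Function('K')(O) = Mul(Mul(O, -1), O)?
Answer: Rational(289, 65385) ≈ 0.0044200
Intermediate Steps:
Function('K')(O) = Mul(-1, Pow(O, 2)) (Function('K')(O) = Mul(Mul(-1, O), O) = Mul(-1, Pow(O, 2)))
Function('l')(Z) = -289 (Function('l')(Z) = Mul(-1, Pow(17, 2)) = Mul(-1, 289) = -289)
Mul(Function('l')(-239), Pow(-65385, -1)) = Mul(-289, Pow(-65385, -1)) = Mul(-289, Rational(-1, 65385)) = Rational(289, 65385)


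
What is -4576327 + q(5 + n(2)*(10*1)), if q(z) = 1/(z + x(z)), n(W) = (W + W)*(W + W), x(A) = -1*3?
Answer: -741364973/162 ≈ -4.5763e+6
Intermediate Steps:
x(A) = -3
n(W) = 4*W² (n(W) = (2*W)*(2*W) = 4*W²)
q(z) = 1/(-3 + z) (q(z) = 1/(z - 3) = 1/(-3 + z))
-4576327 + q(5 + n(2)*(10*1)) = -4576327 + 1/(-3 + (5 + (4*2²)*(10*1))) = -4576327 + 1/(-3 + (5 + (4*4)*10)) = -4576327 + 1/(-3 + (5 + 16*10)) = -4576327 + 1/(-3 + (5 + 160)) = -4576327 + 1/(-3 + 165) = -4576327 + 1/162 = -741364973/162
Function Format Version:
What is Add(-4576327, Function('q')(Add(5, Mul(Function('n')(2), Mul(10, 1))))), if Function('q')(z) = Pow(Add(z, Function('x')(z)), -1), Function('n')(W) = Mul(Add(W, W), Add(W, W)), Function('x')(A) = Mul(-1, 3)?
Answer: Rational(-741364973, 162) ≈ -4.5763e+6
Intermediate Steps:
Function('x')(A) = -3
Function('n')(W) = Mul(4, Pow(W, 2)) (Function('n')(W) = Mul(Mul(2, W), Mul(2, W)) = Mul(4, Pow(W, 2)))
Function('q')(z) = Pow(Add(-3, z), -1) (Function('q')(z) = Pow(Add(z, -3), -1) = Pow(Add(-3, z), -1))
Add(-4576327, Function('q')(Add(5, Mul(Function('n')(2), Mul(10, 1))))) = Add(-4576327, Pow(Add(-3, Add(5, Mul(Mul(4, Pow(2, 2)), Mul(10, 1)))), -1)) = Add(-4576327, Pow(Add(-3, Add(5, Mul(Mul(4, 4), 10))), -1)) = Add(-4576327, Pow(Add(-3, Add(5, Mul(16, 10))), -1)) = Add(-4576327, Pow(Add(-3, Add(5, 160)), -1)) = Add(-4576327, Pow(Add(-3, 165), -1)) = Add(-4576327, Pow(162, -1)) = Add(-4576327, Rational(1, 162)) = Rational(-741364973, 162)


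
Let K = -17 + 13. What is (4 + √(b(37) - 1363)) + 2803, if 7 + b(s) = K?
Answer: 2807 + I*√1374 ≈ 2807.0 + 37.068*I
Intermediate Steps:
K = -4
b(s) = -11 (b(s) = -7 - 4 = -11)
(4 + √(b(37) - 1363)) + 2803 = (4 + √(-11 - 1363)) + 2803 = (4 + √(-1374)) + 2803 = (4 + I*√1374) + 2803 = 2807 + I*√1374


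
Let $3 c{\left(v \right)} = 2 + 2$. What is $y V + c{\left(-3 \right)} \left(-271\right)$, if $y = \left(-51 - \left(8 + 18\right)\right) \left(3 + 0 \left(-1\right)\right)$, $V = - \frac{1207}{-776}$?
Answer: $- \frac{1677635}{2328} \approx -720.63$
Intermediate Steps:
$c{\left(v \right)} = \frac{4}{3}$ ($c{\left(v \right)} = \frac{2 + 2}{3} = \frac{1}{3} \cdot 4 = \frac{4}{3}$)
$V = \frac{1207}{776}$ ($V = \left(-1207\right) \left(- \frac{1}{776}\right) = \frac{1207}{776} \approx 1.5554$)
$y = -231$ ($y = \left(-51 - 26\right) \left(3 + 0\right) = \left(-51 - 26\right) 3 = \left(-77\right) 3 = -231$)
$y V + c{\left(-3 \right)} \left(-271\right) = \left(-231\right) \frac{1207}{776} + \frac{4}{3} \left(-271\right) = - \frac{278817}{776} - \frac{1084}{3} = - \frac{1677635}{2328}$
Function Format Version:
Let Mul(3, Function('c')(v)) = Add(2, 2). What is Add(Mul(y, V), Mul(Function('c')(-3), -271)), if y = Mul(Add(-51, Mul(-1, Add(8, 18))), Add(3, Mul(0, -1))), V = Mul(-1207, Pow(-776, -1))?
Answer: Rational(-1677635, 2328) ≈ -720.63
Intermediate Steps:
Function('c')(v) = Rational(4, 3) (Function('c')(v) = Mul(Rational(1, 3), Add(2, 2)) = Mul(Rational(1, 3), 4) = Rational(4, 3))
V = Rational(1207, 776) (V = Mul(-1207, Rational(-1, 776)) = Rational(1207, 776) ≈ 1.5554)
y = -231 (y = Mul(Add(-51, Mul(-1, 26)), Add(3, 0)) = Mul(Add(-51, -26), 3) = Mul(-77, 3) = -231)
Add(Mul(y, V), Mul(Function('c')(-3), -271)) = Add(Mul(-231, Rational(1207, 776)), Mul(Rational(4, 3), -271)) = Add(Rational(-278817, 776), Rational(-1084, 3)) = Rational(-1677635, 2328)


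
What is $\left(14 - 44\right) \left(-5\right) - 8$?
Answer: $142$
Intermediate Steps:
$\left(14 - 44\right) \left(-5\right) - 8 = \left(-30\right) \left(-5\right) - 8 = 150 - 8 = 142$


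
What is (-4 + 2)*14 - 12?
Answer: -40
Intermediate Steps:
(-4 + 2)*14 - 12 = -2*14 - 12 = -28 - 12 = -40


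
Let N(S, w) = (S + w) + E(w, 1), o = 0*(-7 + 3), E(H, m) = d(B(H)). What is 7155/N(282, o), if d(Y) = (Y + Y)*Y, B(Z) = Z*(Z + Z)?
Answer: 2385/94 ≈ 25.372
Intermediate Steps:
B(Z) = 2*Z² (B(Z) = Z*(2*Z) = 2*Z²)
d(Y) = 2*Y² (d(Y) = (2*Y)*Y = 2*Y²)
E(H, m) = 8*H⁴ (E(H, m) = 2*(2*H²)² = 2*(4*H⁴) = 8*H⁴)
o = 0 (o = 0*(-4) = 0)
N(S, w) = S + w + 8*w⁴ (N(S, w) = (S + w) + 8*w⁴ = S + w + 8*w⁴)
7155/N(282, o) = 7155/(282 + 0 + 8*0⁴) = 7155/(282 + 0 + 8*0) = 7155/(282 + 0 + 0) = 7155/282 = 7155*(1/282) = 2385/94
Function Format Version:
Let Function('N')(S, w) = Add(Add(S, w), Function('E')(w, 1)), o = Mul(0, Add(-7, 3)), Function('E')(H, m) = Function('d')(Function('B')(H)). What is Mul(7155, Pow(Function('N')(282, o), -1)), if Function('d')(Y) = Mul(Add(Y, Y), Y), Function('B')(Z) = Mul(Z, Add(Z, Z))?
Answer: Rational(2385, 94) ≈ 25.372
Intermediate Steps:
Function('B')(Z) = Mul(2, Pow(Z, 2)) (Function('B')(Z) = Mul(Z, Mul(2, Z)) = Mul(2, Pow(Z, 2)))
Function('d')(Y) = Mul(2, Pow(Y, 2)) (Function('d')(Y) = Mul(Mul(2, Y), Y) = Mul(2, Pow(Y, 2)))
Function('E')(H, m) = Mul(8, Pow(H, 4)) (Function('E')(H, m) = Mul(2, Pow(Mul(2, Pow(H, 2)), 2)) = Mul(2, Mul(4, Pow(H, 4))) = Mul(8, Pow(H, 4)))
o = 0 (o = Mul(0, -4) = 0)
Function('N')(S, w) = Add(S, w, Mul(8, Pow(w, 4))) (Function('N')(S, w) = Add(Add(S, w), Mul(8, Pow(w, 4))) = Add(S, w, Mul(8, Pow(w, 4))))
Mul(7155, Pow(Function('N')(282, o), -1)) = Mul(7155, Pow(Add(282, 0, Mul(8, Pow(0, 4))), -1)) = Mul(7155, Pow(Add(282, 0, Mul(8, 0)), -1)) = Mul(7155, Pow(Add(282, 0, 0), -1)) = Mul(7155, Pow(282, -1)) = Mul(7155, Rational(1, 282)) = Rational(2385, 94)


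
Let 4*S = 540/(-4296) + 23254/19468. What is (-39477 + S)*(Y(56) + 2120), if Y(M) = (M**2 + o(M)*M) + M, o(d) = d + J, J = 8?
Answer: -305949926812240/871193 ≈ -3.5118e+8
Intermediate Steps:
S = 931109/3484772 (S = (540/(-4296) + 23254/19468)/4 = (540*(-1/4296) + 23254*(1/19468))/4 = (-45/358 + 11627/9734)/4 = (1/4)*(931109/871193) = 931109/3484772 ≈ 0.26719)
o(d) = 8 + d (o(d) = d + 8 = 8 + d)
Y(M) = M + M**2 + M*(8 + M) (Y(M) = (M**2 + (8 + M)*M) + M = (M**2 + M*(8 + M)) + M = M + M**2 + M*(8 + M))
(-39477 + S)*(Y(56) + 2120) = (-39477 + 931109/3484772)*(56*(9 + 2*56) + 2120) = -137567413135*(56*(9 + 112) + 2120)/3484772 = -137567413135*(56*121 + 2120)/3484772 = -137567413135*(6776 + 2120)/3484772 = -137567413135/3484772*8896 = -305949926812240/871193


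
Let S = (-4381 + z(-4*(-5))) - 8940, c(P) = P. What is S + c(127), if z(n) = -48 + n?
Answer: -13222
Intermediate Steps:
S = -13349 (S = (-4381 + (-48 - 4*(-5))) - 8940 = (-4381 + (-48 + 20)) - 8940 = (-4381 - 28) - 8940 = -4409 - 8940 = -13349)
S + c(127) = -13349 + 127 = -13222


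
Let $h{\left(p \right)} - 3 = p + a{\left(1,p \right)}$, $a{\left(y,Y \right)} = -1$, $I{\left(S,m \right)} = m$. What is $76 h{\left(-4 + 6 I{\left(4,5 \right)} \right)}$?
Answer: $2128$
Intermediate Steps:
$h{\left(p \right)} = 2 + p$ ($h{\left(p \right)} = 3 + \left(p - 1\right) = 3 + \left(-1 + p\right) = 2 + p$)
$76 h{\left(-4 + 6 I{\left(4,5 \right)} \right)} = 76 \left(2 + \left(-4 + 6 \cdot 5\right)\right) = 76 \left(2 + \left(-4 + 30\right)\right) = 76 \left(2 + 26\right) = 76 \cdot 28 = 2128$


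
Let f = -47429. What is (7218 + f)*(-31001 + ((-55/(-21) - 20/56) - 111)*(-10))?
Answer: 25259987246/21 ≈ 1.2029e+9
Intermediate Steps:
(7218 + f)*(-31001 + ((-55/(-21) - 20/56) - 111)*(-10)) = (7218 - 47429)*(-31001 + ((-55/(-21) - 20/56) - 111)*(-10)) = -40211*(-31001 + ((-55*(-1/21) - 20*1/56) - 111)*(-10)) = -40211*(-31001 + ((55/21 - 5/14) - 111)*(-10)) = -40211*(-31001 + (95/42 - 111)*(-10)) = -40211*(-31001 - 4567/42*(-10)) = -40211*(-31001 + 22835/21) = -40211*(-628186/21) = 25259987246/21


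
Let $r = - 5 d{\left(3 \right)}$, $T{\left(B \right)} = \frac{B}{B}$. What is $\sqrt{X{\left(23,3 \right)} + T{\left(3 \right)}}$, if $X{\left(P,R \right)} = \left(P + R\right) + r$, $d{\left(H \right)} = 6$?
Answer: $i \sqrt{3} \approx 1.732 i$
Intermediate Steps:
$T{\left(B \right)} = 1$
$r = -30$ ($r = \left(-5\right) 6 = -30$)
$X{\left(P,R \right)} = -30 + P + R$ ($X{\left(P,R \right)} = \left(P + R\right) - 30 = -30 + P + R$)
$\sqrt{X{\left(23,3 \right)} + T{\left(3 \right)}} = \sqrt{\left(-30 + 23 + 3\right) + 1} = \sqrt{-4 + 1} = \sqrt{-3} = i \sqrt{3}$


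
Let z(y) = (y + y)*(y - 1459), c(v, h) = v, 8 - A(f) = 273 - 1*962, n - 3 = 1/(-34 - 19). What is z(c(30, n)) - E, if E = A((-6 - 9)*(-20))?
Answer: -86437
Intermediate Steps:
n = 158/53 (n = 3 + 1/(-34 - 19) = 3 + 1/(-53) = 3 - 1/53 = 158/53 ≈ 2.9811)
A(f) = 697 (A(f) = 8 - (273 - 1*962) = 8 - (273 - 962) = 8 - 1*(-689) = 8 + 689 = 697)
E = 697
z(y) = 2*y*(-1459 + y) (z(y) = (2*y)*(-1459 + y) = 2*y*(-1459 + y))
z(c(30, n)) - E = 2*30*(-1459 + 30) - 1*697 = 2*30*(-1429) - 697 = -85740 - 697 = -86437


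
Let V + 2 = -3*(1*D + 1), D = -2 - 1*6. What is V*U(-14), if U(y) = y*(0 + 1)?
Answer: -266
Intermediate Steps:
D = -8 (D = -2 - 6 = -8)
U(y) = y (U(y) = y*1 = y)
V = 19 (V = -2 - 3*(1*(-8) + 1) = -2 - 3*(-8 + 1) = -2 - 3*(-7) = -2 + 21 = 19)
V*U(-14) = 19*(-14) = -266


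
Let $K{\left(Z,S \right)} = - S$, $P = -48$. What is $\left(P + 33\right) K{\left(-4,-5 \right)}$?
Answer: $-75$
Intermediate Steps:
$\left(P + 33\right) K{\left(-4,-5 \right)} = \left(-48 + 33\right) \left(\left(-1\right) \left(-5\right)\right) = \left(-15\right) 5 = -75$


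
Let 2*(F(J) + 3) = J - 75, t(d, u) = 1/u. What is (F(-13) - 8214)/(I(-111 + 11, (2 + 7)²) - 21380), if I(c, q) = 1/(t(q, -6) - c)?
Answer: 4948339/12806614 ≈ 0.38639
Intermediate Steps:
I(c, q) = 1/(-⅙ - c) (I(c, q) = 1/(1/(-6) - c) = 1/(-⅙ - c))
F(J) = -81/2 + J/2 (F(J) = -3 + (J - 75)/2 = -3 + (-75 + J)/2 = -3 + (-75/2 + J/2) = -81/2 + J/2)
(F(-13) - 8214)/(I(-111 + 11, (2 + 7)²) - 21380) = ((-81/2 + (½)*(-13)) - 8214)/(-6/(1 + 6*(-111 + 11)) - 21380) = ((-81/2 - 13/2) - 8214)/(-6/(1 + 6*(-100)) - 21380) = (-47 - 8214)/(-6/(1 - 600) - 21380) = -8261/(-6/(-599) - 21380) = -8261/(-6*(-1/599) - 21380) = -8261/(6/599 - 21380) = -8261/(-12806614/599) = -8261*(-599/12806614) = 4948339/12806614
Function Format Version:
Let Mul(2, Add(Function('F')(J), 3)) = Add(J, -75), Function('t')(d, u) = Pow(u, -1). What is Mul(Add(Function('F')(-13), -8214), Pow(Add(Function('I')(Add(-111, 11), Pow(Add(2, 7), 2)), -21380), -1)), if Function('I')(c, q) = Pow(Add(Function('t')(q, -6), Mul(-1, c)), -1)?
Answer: Rational(4948339, 12806614) ≈ 0.38639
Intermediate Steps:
Function('I')(c, q) = Pow(Add(Rational(-1, 6), Mul(-1, c)), -1) (Function('I')(c, q) = Pow(Add(Pow(-6, -1), Mul(-1, c)), -1) = Pow(Add(Rational(-1, 6), Mul(-1, c)), -1))
Function('F')(J) = Add(Rational(-81, 2), Mul(Rational(1, 2), J)) (Function('F')(J) = Add(-3, Mul(Rational(1, 2), Add(J, -75))) = Add(-3, Mul(Rational(1, 2), Add(-75, J))) = Add(-3, Add(Rational(-75, 2), Mul(Rational(1, 2), J))) = Add(Rational(-81, 2), Mul(Rational(1, 2), J)))
Mul(Add(Function('F')(-13), -8214), Pow(Add(Function('I')(Add(-111, 11), Pow(Add(2, 7), 2)), -21380), -1)) = Mul(Add(Add(Rational(-81, 2), Mul(Rational(1, 2), -13)), -8214), Pow(Add(Mul(-6, Pow(Add(1, Mul(6, Add(-111, 11))), -1)), -21380), -1)) = Mul(Add(Add(Rational(-81, 2), Rational(-13, 2)), -8214), Pow(Add(Mul(-6, Pow(Add(1, Mul(6, -100)), -1)), -21380), -1)) = Mul(Add(-47, -8214), Pow(Add(Mul(-6, Pow(Add(1, -600), -1)), -21380), -1)) = Mul(-8261, Pow(Add(Mul(-6, Pow(-599, -1)), -21380), -1)) = Mul(-8261, Pow(Add(Mul(-6, Rational(-1, 599)), -21380), -1)) = Mul(-8261, Pow(Add(Rational(6, 599), -21380), -1)) = Mul(-8261, Pow(Rational(-12806614, 599), -1)) = Mul(-8261, Rational(-599, 12806614)) = Rational(4948339, 12806614)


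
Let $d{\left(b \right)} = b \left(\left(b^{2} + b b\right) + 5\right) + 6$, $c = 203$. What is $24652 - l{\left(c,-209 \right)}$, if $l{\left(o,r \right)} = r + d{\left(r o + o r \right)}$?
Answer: $1221931765384853$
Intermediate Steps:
$d{\left(b \right)} = 6 + b \left(5 + 2 b^{2}\right)$ ($d{\left(b \right)} = b \left(\left(b^{2} + b^{2}\right) + 5\right) + 6 = b \left(2 b^{2} + 5\right) + 6 = b \left(5 + 2 b^{2}\right) + 6 = 6 + b \left(5 + 2 b^{2}\right)$)
$l{\left(o,r \right)} = 6 + r + 10 o r + 16 o^{3} r^{3}$ ($l{\left(o,r \right)} = r + \left(6 + 2 \left(r o + o r\right)^{3} + 5 \left(r o + o r\right)\right) = r + \left(6 + 2 \left(o r + o r\right)^{3} + 5 \left(o r + o r\right)\right) = r + \left(6 + 2 \left(2 o r\right)^{3} + 5 \cdot 2 o r\right) = r + \left(6 + 2 \cdot 8 o^{3} r^{3} + 10 o r\right) = r + \left(6 + 16 o^{3} r^{3} + 10 o r\right) = r + \left(6 + 10 o r + 16 o^{3} r^{3}\right) = 6 + r + 10 o r + 16 o^{3} r^{3}$)
$24652 - l{\left(c,-209 \right)} = 24652 - \left(6 - 209 + 10 \cdot 203 \left(-209\right) + 16 \cdot 203^{3} \left(-209\right)^{3}\right) = 24652 - \left(6 - 209 - 424270 + 16 \cdot 8365427 \left(-9129329\right)\right) = 24652 - \left(6 - 209 - 424270 - 1221931764935728\right) = 24652 - -1221931765360201 = 24652 + 1221931765360201 = 1221931765384853$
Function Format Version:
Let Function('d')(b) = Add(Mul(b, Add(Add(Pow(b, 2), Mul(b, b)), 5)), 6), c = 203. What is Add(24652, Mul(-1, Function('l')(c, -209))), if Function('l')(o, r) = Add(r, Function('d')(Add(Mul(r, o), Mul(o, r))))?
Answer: 1221931765384853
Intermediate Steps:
Function('d')(b) = Add(6, Mul(b, Add(5, Mul(2, Pow(b, 2))))) (Function('d')(b) = Add(Mul(b, Add(Add(Pow(b, 2), Pow(b, 2)), 5)), 6) = Add(Mul(b, Add(Mul(2, Pow(b, 2)), 5)), 6) = Add(Mul(b, Add(5, Mul(2, Pow(b, 2)))), 6) = Add(6, Mul(b, Add(5, Mul(2, Pow(b, 2))))))
Function('l')(o, r) = Add(6, r, Mul(10, o, r), Mul(16, Pow(o, 3), Pow(r, 3))) (Function('l')(o, r) = Add(r, Add(6, Mul(2, Pow(Add(Mul(r, o), Mul(o, r)), 3)), Mul(5, Add(Mul(r, o), Mul(o, r))))) = Add(r, Add(6, Mul(2, Pow(Add(Mul(o, r), Mul(o, r)), 3)), Mul(5, Add(Mul(o, r), Mul(o, r))))) = Add(r, Add(6, Mul(2, Pow(Mul(2, o, r), 3)), Mul(5, Mul(2, o, r)))) = Add(r, Add(6, Mul(2, Mul(8, Pow(o, 3), Pow(r, 3))), Mul(10, o, r))) = Add(r, Add(6, Mul(16, Pow(o, 3), Pow(r, 3)), Mul(10, o, r))) = Add(r, Add(6, Mul(10, o, r), Mul(16, Pow(o, 3), Pow(r, 3)))) = Add(6, r, Mul(10, o, r), Mul(16, Pow(o, 3), Pow(r, 3))))
Add(24652, Mul(-1, Function('l')(c, -209))) = Add(24652, Mul(-1, Add(6, -209, Mul(10, 203, -209), Mul(16, Pow(203, 3), Pow(-209, 3))))) = Add(24652, Mul(-1, Add(6, -209, -424270, Mul(16, 8365427, -9129329)))) = Add(24652, Mul(-1, Add(6, -209, -424270, -1221931764935728))) = Add(24652, Mul(-1, -1221931765360201)) = Add(24652, 1221931765360201) = 1221931765384853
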